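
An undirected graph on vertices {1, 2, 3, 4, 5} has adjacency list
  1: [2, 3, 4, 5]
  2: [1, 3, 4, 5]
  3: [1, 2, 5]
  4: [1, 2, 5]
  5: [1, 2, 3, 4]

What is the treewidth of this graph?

A width-3 tree decomposition is:
Bags: B1 = {1, 2, 3, 5}  B2 = {1, 2, 4, 5}
Tree: B1–B2
The largest bag has 4 vertices, giving width 3; this decomposition certifies tw(G) ≤ 3. For the lower bound, the 4 vertices {1, 2, 3, 5} are pairwise adjacent, and any tree decomposition puts a clique entirely inside one bag — forcing width ≥ 3. Therefore the treewidth is 3.

3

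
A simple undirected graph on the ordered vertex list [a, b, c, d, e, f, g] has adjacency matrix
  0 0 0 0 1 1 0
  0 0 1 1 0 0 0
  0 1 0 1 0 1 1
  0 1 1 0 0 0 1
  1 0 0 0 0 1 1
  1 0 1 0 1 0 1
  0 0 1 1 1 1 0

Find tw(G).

2

A width-2 tree decomposition is:
Bags: B1 = {c, f, g}  B2 = {e, f, g}  B3 = {c, d, g}  B4 = {b, c, d}  B5 = {a, e, f}
Tree: B1–B2, B1–B3, B3–B4, B2–B5
The largest bag has 3 vertices, giving width 2; this decomposition certifies tw(G) ≤ 2. For the lower bound, the 3 vertices {e, f, g} are pairwise adjacent, and any tree decomposition puts a clique entirely inside one bag — forcing width ≥ 2. Hence tw(G) = 2 exactly.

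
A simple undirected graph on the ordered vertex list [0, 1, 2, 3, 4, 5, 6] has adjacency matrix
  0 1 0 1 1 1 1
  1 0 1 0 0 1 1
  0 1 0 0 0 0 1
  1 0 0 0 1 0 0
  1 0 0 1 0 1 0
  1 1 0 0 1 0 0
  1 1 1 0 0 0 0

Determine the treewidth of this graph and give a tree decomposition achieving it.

The largest bag has 3 vertices, giving width 2; this decomposition certifies tw(G) ≤ 2. For the lower bound, the 3 vertices {0, 1, 5} are pairwise adjacent, and any tree decomposition puts a clique entirely inside one bag — forcing width ≥ 2. Therefore the treewidth is 2.

Treewidth 2.
Bags: B1 = {0, 3, 4}  B2 = {0, 4, 5}  B3 = {0, 1, 5}  B4 = {0, 1, 6}  B5 = {1, 2, 6}
Tree: B1–B2, B2–B3, B3–B4, B4–B5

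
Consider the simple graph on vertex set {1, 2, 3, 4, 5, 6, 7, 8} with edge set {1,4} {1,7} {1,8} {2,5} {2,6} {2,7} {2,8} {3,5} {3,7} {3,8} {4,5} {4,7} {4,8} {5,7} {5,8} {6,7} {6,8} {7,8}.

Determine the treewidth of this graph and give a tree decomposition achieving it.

The largest bag has 4 vertices, giving width 3; this decomposition certifies tw(G) ≤ 3. Conversely, {1, 4, 7, 8} is a clique of size 4, and the vertices of any clique must share a bag in every tree decomposition; so some bag has ≥ 4 vertices and tw(G) ≥ 3. Therefore the treewidth is 3.

Treewidth 3.
Bags: B1 = {4, 5, 7, 8}  B2 = {1, 4, 7, 8}  B3 = {3, 5, 7, 8}  B4 = {2, 5, 7, 8}  B5 = {2, 6, 7, 8}
Tree: B1–B2, B1–B3, B3–B4, B4–B5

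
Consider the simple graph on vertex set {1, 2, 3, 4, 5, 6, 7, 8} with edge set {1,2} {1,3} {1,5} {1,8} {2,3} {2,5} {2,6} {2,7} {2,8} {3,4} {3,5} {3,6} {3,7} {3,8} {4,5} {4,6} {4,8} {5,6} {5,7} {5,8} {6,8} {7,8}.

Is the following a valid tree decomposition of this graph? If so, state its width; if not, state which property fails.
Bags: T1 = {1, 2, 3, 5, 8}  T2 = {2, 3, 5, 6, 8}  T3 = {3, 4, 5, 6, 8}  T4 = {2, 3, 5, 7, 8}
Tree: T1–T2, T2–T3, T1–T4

Yes; width 4.

Checking the three conditions: (i) the bags cover all of {1, 2, 3, 4, 5, 6, 7, 8}; (ii) for each edge, some bag contains both endpoints; (iii) the bags containing any fixed vertex form a subtree. All hold, so the decomposition is valid with width 5 − 1 = 4.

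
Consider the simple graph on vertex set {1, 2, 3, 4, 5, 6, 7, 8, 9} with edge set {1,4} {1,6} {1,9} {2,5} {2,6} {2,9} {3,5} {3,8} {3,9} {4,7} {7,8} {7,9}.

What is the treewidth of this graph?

A width-3 tree decomposition is:
Bags: B1 = {3, 5, 7, 8}  B2 = {3, 5, 7, 9}  B3 = {2, 5, 7, 9}  B4 = {2, 4, 7, 9}  B5 = {1, 2, 4, 9}  B6 = {1, 2, 4, 6}
Tree: B1–B2, B2–B3, B3–B4, B4–B5, B5–B6
Every bag has size at most 4, so the width is 4 − 1 = 3 and tw(G) ≤ 3. For the lower bound: the 4 vertex sets {3,5,8}, {7}, {9}, {1,2,4,6} are disjoint, each induces a connected subgraph, and every pair is joined by at least one edge of G. Contracting each set to a single vertex therefore yields K_{4} as a minor, and since treewidth is minor-monotone, tw(G) ≥ tw(K_{4}) = 3. Combining the bounds, tw(G) = 3.

3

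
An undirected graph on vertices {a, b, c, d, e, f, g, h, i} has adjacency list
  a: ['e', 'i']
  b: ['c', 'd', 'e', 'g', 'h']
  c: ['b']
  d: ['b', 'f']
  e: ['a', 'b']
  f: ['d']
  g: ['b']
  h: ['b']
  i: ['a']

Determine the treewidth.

1

A width-1 tree decomposition is:
Bags: B1 = {b, e}  B2 = {a, e}  B3 = {a, i}  B4 = {b, d}  B5 = {d, f}  B6 = {b, g}  B7 = {b, h}  B8 = {b, c}
Tree: B1–B2, B2–B3, B1–B4, B4–B5, B1–B6, B4–B7, B6–B8
The largest bag has 2 vertices, giving width 1; this decomposition certifies tw(G) ≤ 1. Since G has at least one edge (e.g. e–b), it is not an edgeless graph, so tw(G) ≥ 1. Therefore the treewidth is 1.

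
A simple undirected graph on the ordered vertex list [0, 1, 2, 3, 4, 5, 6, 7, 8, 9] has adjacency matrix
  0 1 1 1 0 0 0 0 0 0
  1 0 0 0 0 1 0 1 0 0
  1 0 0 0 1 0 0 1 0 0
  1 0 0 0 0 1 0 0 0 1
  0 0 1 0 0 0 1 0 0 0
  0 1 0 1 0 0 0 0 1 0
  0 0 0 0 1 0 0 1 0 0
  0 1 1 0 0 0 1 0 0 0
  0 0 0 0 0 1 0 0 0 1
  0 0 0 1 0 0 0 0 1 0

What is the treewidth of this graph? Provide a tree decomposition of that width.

Every bag has size at most 3, so the width is 3 − 1 = 2 and tw(G) ≤ 2. For the lower bound, G contains the cycle 9–8–5–3–9, so G is not a forest; only forests have treewidth ≤ 1, hence tw(G) ≥ 2. Combining the bounds, tw(G) = 2.

Treewidth 2.
One optimal decomposition is:
Bags: B1 = {3, 8, 9}  B2 = {3, 5, 8}  B3 = {0, 3, 5}  B4 = {0, 1, 5}  B5 = {0, 1, 2}  B6 = {1, 2, 7}  B7 = {2, 4, 7}  B8 = {4, 6, 7}
Tree: B1–B2, B2–B3, B3–B4, B4–B5, B5–B6, B6–B7, B7–B8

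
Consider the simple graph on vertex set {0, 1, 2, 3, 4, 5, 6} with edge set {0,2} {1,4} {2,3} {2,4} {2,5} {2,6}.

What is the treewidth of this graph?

A width-1 tree decomposition is:
Bags: B1 = {2, 3}  B2 = {0, 2}  B3 = {2, 6}  B4 = {2, 4}  B5 = {1, 4}  B6 = {2, 5}
Tree: B1–B2, B2–B3, B1–B4, B4–B5, B4–B6
Every bag has size at most 2, so the width is 2 − 1 = 1 and tw(G) ≤ 1. Since G has at least one edge (e.g. 2–3), it is not an edgeless graph, so tw(G) ≥ 1. Therefore the treewidth is 1.

1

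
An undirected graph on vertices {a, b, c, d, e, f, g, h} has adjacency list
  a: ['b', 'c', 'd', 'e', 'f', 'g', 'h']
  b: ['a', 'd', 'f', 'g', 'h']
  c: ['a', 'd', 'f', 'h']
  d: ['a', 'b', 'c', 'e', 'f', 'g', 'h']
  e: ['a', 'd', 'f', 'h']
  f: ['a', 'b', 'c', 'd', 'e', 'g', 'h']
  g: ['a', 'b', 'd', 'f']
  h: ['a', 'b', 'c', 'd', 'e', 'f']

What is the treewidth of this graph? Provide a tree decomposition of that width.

Treewidth 4.
One such decomposition:
Bags: B1 = {a, b, d, f, g}  B2 = {a, b, d, f, h}  B3 = {a, d, e, f, h}  B4 = {a, c, d, f, h}
Tree: B1–B2, B2–B3, B3–B4

Every bag has size at most 5, so the width is 5 − 1 = 4 and tw(G) ≤ 4. For the lower bound, the 5 vertices {a, b, d, f, g} are pairwise adjacent, and any tree decomposition puts a clique entirely inside one bag — forcing width ≥ 4. The upper and lower bounds meet at 4, so that is the treewidth.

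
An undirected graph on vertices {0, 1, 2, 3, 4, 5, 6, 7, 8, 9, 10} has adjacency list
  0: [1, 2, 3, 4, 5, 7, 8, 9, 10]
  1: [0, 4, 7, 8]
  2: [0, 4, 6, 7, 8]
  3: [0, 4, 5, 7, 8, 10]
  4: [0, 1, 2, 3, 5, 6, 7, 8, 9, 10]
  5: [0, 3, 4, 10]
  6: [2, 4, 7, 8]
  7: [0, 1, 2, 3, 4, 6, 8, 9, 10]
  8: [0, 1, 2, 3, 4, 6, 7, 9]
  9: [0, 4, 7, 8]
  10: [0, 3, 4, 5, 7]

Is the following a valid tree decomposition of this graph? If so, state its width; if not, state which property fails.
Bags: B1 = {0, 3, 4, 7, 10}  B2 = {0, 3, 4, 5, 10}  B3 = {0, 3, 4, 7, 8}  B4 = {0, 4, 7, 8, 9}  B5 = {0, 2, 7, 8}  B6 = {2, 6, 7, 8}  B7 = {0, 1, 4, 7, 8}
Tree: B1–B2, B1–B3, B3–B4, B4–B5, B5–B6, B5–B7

No — edge (4,2) lies in no bag.

A tree decomposition must satisfy three properties: every vertex lies in some bag; for every edge, both endpoints lie together in some bag; and for every vertex, the bags containing it form a connected subtree. Here edge (4,2) lies in no bag, so the decomposition is invalid.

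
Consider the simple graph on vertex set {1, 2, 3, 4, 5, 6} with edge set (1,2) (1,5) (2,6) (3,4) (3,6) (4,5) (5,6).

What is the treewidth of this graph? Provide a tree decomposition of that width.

Every bag has size at most 3, so the width is 3 − 1 = 2 and tw(G) ≤ 2. Since 1–2–6–5–1 is a cycle in G, G is not acyclic. Forests are exactly the graphs of treewidth ≤ 1, so tw(G) ≥ 2. The upper and lower bounds meet at 2, so that is the treewidth.

Treewidth 2.
One such decomposition:
Bags: B1 = {1, 2, 5}  B2 = {2, 5, 6}  B3 = {4, 5, 6}  B4 = {3, 4, 6}
Tree: B1–B2, B2–B3, B3–B4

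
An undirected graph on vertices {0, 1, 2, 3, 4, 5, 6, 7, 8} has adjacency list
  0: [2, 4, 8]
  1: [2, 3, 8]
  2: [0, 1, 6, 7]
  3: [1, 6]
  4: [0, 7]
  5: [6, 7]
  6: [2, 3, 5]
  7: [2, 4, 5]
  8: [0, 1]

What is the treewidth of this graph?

A width-3 tree decomposition is:
Bags: B1 = {0, 1, 3, 8}  B2 = {0, 1, 2, 3}  B3 = {0, 2, 3, 6}  B4 = {0, 2, 4, 6}  B5 = {2, 4, 6, 7}  B6 = {4, 5, 6, 7}
Tree: B1–B2, B2–B3, B3–B4, B4–B5, B5–B6
Every bag has size at most 4, so the width is 4 − 1 = 3 and tw(G) ≤ 3. For the lower bound: the 4 vertex sets {1,3,8}, {0}, {2}, {4,5,6,7} are disjoint, each induces a connected subgraph, and every pair is joined by at least one edge of G. Contracting each set to a single vertex therefore yields K_{4} as a minor, and since treewidth is minor-monotone, tw(G) ≥ tw(K_{4}) = 3. Combining the bounds, tw(G) = 3.

3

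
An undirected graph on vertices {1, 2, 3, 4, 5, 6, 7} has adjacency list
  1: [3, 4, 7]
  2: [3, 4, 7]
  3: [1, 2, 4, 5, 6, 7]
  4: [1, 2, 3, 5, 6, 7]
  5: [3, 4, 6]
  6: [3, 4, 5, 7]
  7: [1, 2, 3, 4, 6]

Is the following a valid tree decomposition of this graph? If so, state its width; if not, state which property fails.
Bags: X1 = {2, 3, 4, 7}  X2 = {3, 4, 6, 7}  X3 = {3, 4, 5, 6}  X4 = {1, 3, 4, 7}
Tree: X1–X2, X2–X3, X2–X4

Vertex coverage: the bags together contain {1, 2, 3, 4, 5, 6, 7}, the full vertex set. Edge coverage: each edge of G has both endpoints in at least one bag. Running intersection: for every vertex, the bags containing it form a connected subtree. All three properties hold, so this is a valid tree decomposition of width max|bag| − 1 = 3, and hence tw(G) ≤ 3.

Yes; width 3.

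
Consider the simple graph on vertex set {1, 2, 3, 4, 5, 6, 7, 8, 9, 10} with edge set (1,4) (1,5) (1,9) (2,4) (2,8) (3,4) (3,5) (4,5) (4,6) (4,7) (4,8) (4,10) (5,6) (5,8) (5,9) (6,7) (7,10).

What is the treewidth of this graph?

A width-2 tree decomposition is:
Bags: B1 = {4, 5, 8}  B2 = {1, 4, 5}  B3 = {3, 4, 5}  B4 = {1, 5, 9}  B5 = {4, 5, 6}  B6 = {4, 6, 7}  B7 = {4, 7, 10}  B8 = {2, 4, 8}
Tree: B1–B2, B2–B3, B2–B4, B2–B5, B5–B6, B6–B7, B1–B8
The largest bag has 3 vertices, giving width 2; this decomposition certifies tw(G) ≤ 2. Conversely, {1, 5, 9} is a clique of size 3, and the vertices of any clique must share a bag in every tree decomposition; so some bag has ≥ 3 vertices and tw(G) ≥ 2. Therefore the treewidth is 2.

2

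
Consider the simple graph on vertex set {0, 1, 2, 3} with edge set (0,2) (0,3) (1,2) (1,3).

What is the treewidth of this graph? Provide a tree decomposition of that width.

Each bag holds 3 vertices, so the decomposition has width 2, which upper-bounds the treewidth. The edges 2–1–3–0–2 form a cycle, so G is not a tree and its treewidth is at least 2. The upper and lower bounds meet at 2, so that is the treewidth.

Treewidth 2.
Bags: B1 = {1, 2, 3}  B2 = {0, 2, 3}
Tree: B1–B2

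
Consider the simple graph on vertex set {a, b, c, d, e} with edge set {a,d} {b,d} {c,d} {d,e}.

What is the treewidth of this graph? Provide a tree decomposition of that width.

Treewidth 1.
One optimal decomposition is:
Bags: B1 = {c, d}  B2 = {a, d}  B3 = {d, e}  B4 = {b, d}
Tree: B1–B2, B1–B3, B1–B4

The largest bag has 2 vertices, giving width 1; this decomposition certifies tw(G) ≤ 1. Since G has at least one edge (e.g. c–d), it is not an edgeless graph, so tw(G) ≥ 1. Therefore the treewidth is 1.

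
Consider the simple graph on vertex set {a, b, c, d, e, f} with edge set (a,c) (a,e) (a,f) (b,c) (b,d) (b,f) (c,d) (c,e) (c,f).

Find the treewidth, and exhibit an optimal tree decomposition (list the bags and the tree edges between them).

Treewidth 2.
Bags: B1 = {a, c, f}  B2 = {b, c, f}  B3 = {a, c, e}  B4 = {b, c, d}
Tree: B1–B2, B1–B3, B2–B4

The largest bag has 3 vertices, giving width 2; this decomposition certifies tw(G) ≤ 2. On the other hand G contains the 3-clique {b, c, d}. A clique must lie in a single bag of any decomposition, so no decomposition can have width below 2. Therefore the treewidth is 2.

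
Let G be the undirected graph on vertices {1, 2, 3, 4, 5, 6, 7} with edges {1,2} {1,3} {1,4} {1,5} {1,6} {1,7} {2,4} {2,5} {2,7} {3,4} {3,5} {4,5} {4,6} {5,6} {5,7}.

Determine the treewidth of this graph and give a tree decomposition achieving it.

Treewidth 3.
One such decomposition:
Bags: B1 = {1, 2, 4, 5}  B2 = {1, 2, 5, 7}  B3 = {1, 3, 4, 5}  B4 = {1, 4, 5, 6}
Tree: B1–B2, B1–B3, B1–B4

Every bag has size at most 4, so the width is 4 − 1 = 3 and tw(G) ≤ 3. For the lower bound, the 4 vertices {1, 2, 4, 5} are pairwise adjacent, and any tree decomposition puts a clique entirely inside one bag — forcing width ≥ 3. Therefore the treewidth is 3.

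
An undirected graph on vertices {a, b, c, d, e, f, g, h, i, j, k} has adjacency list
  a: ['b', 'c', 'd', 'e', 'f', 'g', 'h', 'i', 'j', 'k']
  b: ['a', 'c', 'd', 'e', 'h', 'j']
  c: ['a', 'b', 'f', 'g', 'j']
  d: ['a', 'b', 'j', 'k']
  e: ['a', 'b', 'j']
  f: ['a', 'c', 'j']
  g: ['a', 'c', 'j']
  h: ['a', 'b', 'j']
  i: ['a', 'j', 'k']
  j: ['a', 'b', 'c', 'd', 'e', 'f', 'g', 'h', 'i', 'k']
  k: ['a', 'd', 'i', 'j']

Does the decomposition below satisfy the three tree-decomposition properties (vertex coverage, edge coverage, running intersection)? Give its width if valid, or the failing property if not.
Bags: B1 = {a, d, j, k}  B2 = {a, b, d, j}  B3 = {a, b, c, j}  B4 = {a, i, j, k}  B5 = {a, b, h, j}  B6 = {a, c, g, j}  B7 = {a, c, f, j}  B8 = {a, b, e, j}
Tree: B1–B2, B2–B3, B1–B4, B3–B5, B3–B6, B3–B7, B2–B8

Yes; width 3.

Every vertex of G appears in some bag (union = {a, b, c, d, e, f, g, h, i, j, k}); every edge is covered by a bag; and for each vertex v the set of bags containing v is connected in the bag tree. The decomposition is therefore valid. The largest bag has 4 vertices, so the width is 3.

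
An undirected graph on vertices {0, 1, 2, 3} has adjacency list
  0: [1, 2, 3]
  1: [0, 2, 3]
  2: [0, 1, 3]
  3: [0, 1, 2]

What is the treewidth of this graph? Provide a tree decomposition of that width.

With just one bag of size 4, the width is 4 − 1 = 3, so tw(G) ≤ 3. Conversely, {0, 1, 2, 3} is a clique of size 4, and the vertices of any clique must share a bag in every tree decomposition; so some bag has ≥ 4 vertices and tw(G) ≥ 3. Therefore the treewidth is 3.

Treewidth 3.
One optimal decomposition is:
Bags: B1 = {0, 1, 2, 3}
Tree: (single bag)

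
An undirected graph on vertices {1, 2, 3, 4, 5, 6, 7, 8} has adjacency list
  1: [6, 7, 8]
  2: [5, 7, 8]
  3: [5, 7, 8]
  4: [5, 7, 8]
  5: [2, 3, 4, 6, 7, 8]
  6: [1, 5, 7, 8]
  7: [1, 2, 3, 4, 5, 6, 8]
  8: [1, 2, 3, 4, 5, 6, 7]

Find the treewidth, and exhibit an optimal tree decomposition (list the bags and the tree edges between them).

Treewidth 3.
One optimal decomposition is:
Bags: B1 = {4, 5, 7, 8}  B2 = {2, 5, 7, 8}  B3 = {5, 6, 7, 8}  B4 = {1, 6, 7, 8}  B5 = {3, 5, 7, 8}
Tree: B1–B2, B1–B3, B3–B4, B3–B5

Every bag has size at most 4, so the width is 4 − 1 = 3 and tw(G) ≤ 3. On the other hand G contains the 4-clique {1, 6, 7, 8}. A clique must lie in a single bag of any decomposition, so no decomposition can have width below 3. The upper and lower bounds meet at 3, so that is the treewidth.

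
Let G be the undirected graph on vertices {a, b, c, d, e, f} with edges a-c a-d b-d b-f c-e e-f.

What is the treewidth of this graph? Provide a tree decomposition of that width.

Treewidth 2.
Bags: B1 = {c, e, f}  B2 = {b, c, f}  B3 = {b, c, d}  B4 = {a, c, d}
Tree: B1–B2, B2–B3, B3–B4

Every bag has size at most 3, so the width is 3 − 1 = 2 and tw(G) ≤ 2. For the lower bound, G contains the cycle c–e–f–b–d–a–c, so G is not a forest; only forests have treewidth ≤ 1, hence tw(G) ≥ 2. Hence tw(G) = 2 exactly.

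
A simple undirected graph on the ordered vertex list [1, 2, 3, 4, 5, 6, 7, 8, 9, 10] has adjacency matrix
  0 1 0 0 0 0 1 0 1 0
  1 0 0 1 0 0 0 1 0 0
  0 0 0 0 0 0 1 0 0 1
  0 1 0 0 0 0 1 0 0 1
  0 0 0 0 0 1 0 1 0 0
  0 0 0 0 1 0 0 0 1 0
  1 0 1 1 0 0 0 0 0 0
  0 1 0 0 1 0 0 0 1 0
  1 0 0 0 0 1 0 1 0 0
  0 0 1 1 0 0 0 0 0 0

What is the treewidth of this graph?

A width-2 tree decomposition is:
Bags: B1 = {3, 4, 10}  B2 = {3, 4, 7}  B3 = {2, 4, 7}  B4 = {1, 2, 7}  B5 = {1, 2, 8}  B6 = {1, 8, 9}  B7 = {5, 8, 9}  B8 = {5, 6, 9}
Tree: B1–B2, B2–B3, B3–B4, B4–B5, B5–B6, B6–B7, B7–B8
The largest bag has 3 vertices, giving width 2; this decomposition certifies tw(G) ≤ 2. The edges 10–3–7–4–10 form a cycle, so G is not a tree and its treewidth is at least 2. Hence tw(G) = 2 exactly.

2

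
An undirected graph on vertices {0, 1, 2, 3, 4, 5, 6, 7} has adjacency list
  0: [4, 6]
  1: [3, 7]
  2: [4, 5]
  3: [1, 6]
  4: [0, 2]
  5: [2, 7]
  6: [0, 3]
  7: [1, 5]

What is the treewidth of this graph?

2

A width-2 tree decomposition is:
Bags: B1 = {0, 3, 6}  B2 = {0, 1, 3}  B3 = {0, 1, 7}  B4 = {0, 5, 7}  B5 = {0, 2, 5}  B6 = {0, 2, 4}
Tree: B1–B2, B2–B3, B3–B4, B4–B5, B5–B6
The largest bag has 3 vertices, giving width 2; this decomposition certifies tw(G) ≤ 2. For the lower bound, G contains the cycle 0–6–3–1–7–5–2–4–0, so G is not a forest; only forests have treewidth ≤ 1, hence tw(G) ≥ 2. Therefore the treewidth is 2.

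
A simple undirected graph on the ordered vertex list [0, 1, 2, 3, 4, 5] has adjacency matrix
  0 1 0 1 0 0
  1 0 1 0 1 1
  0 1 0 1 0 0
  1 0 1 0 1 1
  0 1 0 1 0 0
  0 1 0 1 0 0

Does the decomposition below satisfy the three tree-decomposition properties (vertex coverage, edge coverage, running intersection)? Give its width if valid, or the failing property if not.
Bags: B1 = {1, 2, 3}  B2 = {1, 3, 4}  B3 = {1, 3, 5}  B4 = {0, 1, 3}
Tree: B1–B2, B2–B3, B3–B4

Vertex coverage: the bags together contain {0, 1, 2, 3, 4, 5}, the full vertex set. Edge coverage: each edge of G has both endpoints in at least one bag. Running intersection: for every vertex, the bags containing it form a connected subtree. All three properties hold, so this is a valid tree decomposition of width max|bag| − 1 = 2, and hence tw(G) ≤ 2.

Yes; width 2.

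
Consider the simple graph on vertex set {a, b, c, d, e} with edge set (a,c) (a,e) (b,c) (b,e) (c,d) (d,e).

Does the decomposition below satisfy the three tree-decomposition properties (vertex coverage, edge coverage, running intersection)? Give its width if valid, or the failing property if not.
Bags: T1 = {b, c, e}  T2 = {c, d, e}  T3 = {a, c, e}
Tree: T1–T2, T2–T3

Yes; width 2.

Every vertex of G appears in some bag (union = {a, b, c, d, e}); every edge is covered by a bag; and for each vertex v the set of bags containing v is connected in the bag tree. The decomposition is therefore valid. The largest bag has 3 vertices, so the width is 2.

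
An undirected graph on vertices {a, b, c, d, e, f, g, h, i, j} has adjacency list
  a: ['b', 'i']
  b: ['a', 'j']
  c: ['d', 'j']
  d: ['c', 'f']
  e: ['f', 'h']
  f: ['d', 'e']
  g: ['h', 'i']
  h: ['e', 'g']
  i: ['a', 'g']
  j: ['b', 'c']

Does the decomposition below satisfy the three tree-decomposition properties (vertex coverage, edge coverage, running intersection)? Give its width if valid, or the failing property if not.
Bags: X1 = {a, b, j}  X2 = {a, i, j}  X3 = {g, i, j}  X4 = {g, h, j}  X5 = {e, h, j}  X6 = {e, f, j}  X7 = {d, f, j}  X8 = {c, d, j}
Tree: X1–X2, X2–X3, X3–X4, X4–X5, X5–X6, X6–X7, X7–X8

Every vertex of G appears in some bag (union = {a, b, c, d, e, f, g, h, i, j}); every edge is covered by a bag; and for each vertex v the set of bags containing v is connected in the bag tree. The decomposition is therefore valid. The largest bag has 3 vertices, so the width is 2.

Yes; width 2.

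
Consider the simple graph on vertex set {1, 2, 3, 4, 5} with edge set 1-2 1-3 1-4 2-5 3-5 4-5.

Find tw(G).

2

A width-2 tree decomposition is:
Bags: B1 = {1, 4, 5}  B2 = {1, 3, 5}  B3 = {1, 2, 5}
Tree: B1–B2, B2–B3
The largest bag has 3 vertices, giving width 2; this decomposition certifies tw(G) ≤ 2. The edges 5–4–1–3–5 form a cycle, so G is not a tree and its treewidth is at least 2. Hence tw(G) = 2 exactly.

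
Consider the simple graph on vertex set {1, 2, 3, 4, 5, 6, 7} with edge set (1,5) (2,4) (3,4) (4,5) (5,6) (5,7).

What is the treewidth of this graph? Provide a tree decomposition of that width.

Treewidth 1.
One such decomposition:
Bags: B1 = {4, 5}  B2 = {1, 5}  B3 = {5, 6}  B4 = {2, 4}  B5 = {5, 7}  B6 = {3, 4}
Tree: B1–B2, B2–B3, B1–B4, B1–B5, B4–B6

Every bag has size at most 2, so the width is 2 − 1 = 1 and tw(G) ≤ 1. G has an edge, so its treewidth is at least 1. The upper and lower bounds meet at 1, so that is the treewidth.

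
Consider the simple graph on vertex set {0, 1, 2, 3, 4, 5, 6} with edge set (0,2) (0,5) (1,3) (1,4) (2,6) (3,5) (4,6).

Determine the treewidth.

A width-2 tree decomposition is:
Bags: B1 = {1, 4, 6}  B2 = {1, 2, 6}  B3 = {0, 1, 2}  B4 = {0, 1, 5}  B5 = {1, 3, 5}
Tree: B1–B2, B2–B3, B3–B4, B4–B5
Every bag has size at most 3, so the width is 3 − 1 = 2 and tw(G) ≤ 2. The edges 1–4–6–2–0–5–3–1 form a cycle, so G is not a tree and its treewidth is at least 2. The upper and lower bounds meet at 2, so that is the treewidth.

2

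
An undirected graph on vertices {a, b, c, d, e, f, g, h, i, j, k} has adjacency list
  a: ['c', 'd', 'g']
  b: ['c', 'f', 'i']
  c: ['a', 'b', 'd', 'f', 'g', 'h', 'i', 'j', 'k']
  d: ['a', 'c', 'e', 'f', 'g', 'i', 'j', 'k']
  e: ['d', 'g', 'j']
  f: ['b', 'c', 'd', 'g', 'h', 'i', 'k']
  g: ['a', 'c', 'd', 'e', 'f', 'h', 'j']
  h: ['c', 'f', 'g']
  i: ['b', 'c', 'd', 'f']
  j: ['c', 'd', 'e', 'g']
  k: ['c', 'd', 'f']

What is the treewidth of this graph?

3

A width-3 tree decomposition is:
Bags: B1 = {c, d, f, g}  B2 = {c, d, f, i}  B3 = {c, d, f, k}  B4 = {c, f, g, h}  B5 = {c, d, g, j}  B6 = {a, c, d, g}  B7 = {d, e, g, j}  B8 = {b, c, f, i}
Tree: B1–B2, B2–B3, B1–B4, B1–B5, B1–B6, B5–B7, B2–B8
Every bag has size at most 4, so the width is 4 − 1 = 3 and tw(G) ≤ 3. For the lower bound, the 4 vertices {d, e, g, j} are pairwise adjacent, and any tree decomposition puts a clique entirely inside one bag — forcing width ≥ 3. Combining the bounds, tw(G) = 3.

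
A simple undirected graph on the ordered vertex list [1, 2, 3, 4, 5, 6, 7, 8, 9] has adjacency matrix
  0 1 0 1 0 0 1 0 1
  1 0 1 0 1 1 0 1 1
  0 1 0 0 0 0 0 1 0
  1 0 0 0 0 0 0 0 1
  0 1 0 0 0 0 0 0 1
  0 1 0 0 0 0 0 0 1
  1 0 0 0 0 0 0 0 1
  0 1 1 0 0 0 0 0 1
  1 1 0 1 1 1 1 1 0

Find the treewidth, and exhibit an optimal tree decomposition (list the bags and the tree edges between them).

The largest bag has 3 vertices, giving width 2; this decomposition certifies tw(G) ≤ 2. Conversely, {2, 8, 9} is a clique of size 3, and the vertices of any clique must share a bag in every tree decomposition; so some bag has ≥ 3 vertices and tw(G) ≥ 2. Therefore the treewidth is 2.

Treewidth 2.
One optimal decomposition is:
Bags: B1 = {1, 2, 9}  B2 = {2, 5, 9}  B3 = {2, 8, 9}  B4 = {2, 6, 9}  B5 = {2, 3, 8}  B6 = {1, 7, 9}  B7 = {1, 4, 9}
Tree: B1–B2, B1–B3, B3–B4, B3–B5, B1–B6, B1–B7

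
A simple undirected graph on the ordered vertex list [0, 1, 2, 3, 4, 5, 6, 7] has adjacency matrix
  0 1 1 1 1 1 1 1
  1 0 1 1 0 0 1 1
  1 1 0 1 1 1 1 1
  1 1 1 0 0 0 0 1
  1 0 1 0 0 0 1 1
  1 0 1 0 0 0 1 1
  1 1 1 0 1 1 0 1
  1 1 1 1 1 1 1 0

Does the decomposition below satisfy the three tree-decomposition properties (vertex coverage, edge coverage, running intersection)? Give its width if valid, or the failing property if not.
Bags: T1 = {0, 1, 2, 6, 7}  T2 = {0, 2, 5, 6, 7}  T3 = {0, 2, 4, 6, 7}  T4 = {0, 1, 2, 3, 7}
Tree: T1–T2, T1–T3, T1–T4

Checking the three conditions: (i) the bags cover all of {0, 1, 2, 3, 4, 5, 6, 7}; (ii) for each edge, some bag contains both endpoints; (iii) the bags containing any fixed vertex form a subtree. All hold, so the decomposition is valid with width 5 − 1 = 4.

Yes; width 4.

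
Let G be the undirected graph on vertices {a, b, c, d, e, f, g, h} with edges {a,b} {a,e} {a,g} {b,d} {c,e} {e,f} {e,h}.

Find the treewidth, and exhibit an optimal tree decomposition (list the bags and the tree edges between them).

Each bag holds 2 vertices, so the decomposition has width 1, which upper-bounds the treewidth. G has an edge, so its treewidth is at least 1. Therefore the treewidth is 1.

Treewidth 1.
One optimal decomposition is:
Bags: B1 = {a, e}  B2 = {a, g}  B3 = {c, e}  B4 = {e, h}  B5 = {a, b}  B6 = {b, d}  B7 = {e, f}
Tree: B1–B2, B1–B3, B1–B4, B2–B5, B5–B6, B4–B7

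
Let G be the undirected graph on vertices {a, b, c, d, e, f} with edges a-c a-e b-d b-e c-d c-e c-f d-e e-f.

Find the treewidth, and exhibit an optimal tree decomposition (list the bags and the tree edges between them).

Treewidth 2.
One such decomposition:
Bags: B1 = {a, c, e}  B2 = {c, d, e}  B3 = {b, d, e}  B4 = {c, e, f}
Tree: B1–B2, B2–B3, B1–B4

Every bag has size at most 3, so the width is 3 − 1 = 2 and tw(G) ≤ 2. For the lower bound, the 3 vertices {c, d, e} are pairwise adjacent, and any tree decomposition puts a clique entirely inside one bag — forcing width ≥ 2. Therefore the treewidth is 2.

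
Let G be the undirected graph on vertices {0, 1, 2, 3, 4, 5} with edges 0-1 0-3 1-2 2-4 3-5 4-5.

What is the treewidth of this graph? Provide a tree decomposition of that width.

Each bag holds 3 vertices, so the decomposition has width 2, which upper-bounds the treewidth. Since 0–1–2–4–5–3–0 is a cycle in G, G is not acyclic. Forests are exactly the graphs of treewidth ≤ 1, so tw(G) ≥ 2. Combining the bounds, tw(G) = 2.

Treewidth 2.
Bags: B1 = {0, 1, 2}  B2 = {0, 2, 4}  B3 = {0, 4, 5}  B4 = {0, 3, 5}
Tree: B1–B2, B2–B3, B3–B4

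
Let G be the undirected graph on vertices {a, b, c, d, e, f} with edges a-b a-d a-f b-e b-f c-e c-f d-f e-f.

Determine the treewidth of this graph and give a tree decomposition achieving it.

Every bag has size at most 3, so the width is 3 − 1 = 2 and tw(G) ≤ 2. On the other hand G contains the 3-clique {a, d, f}. A clique must lie in a single bag of any decomposition, so no decomposition can have width below 2. Therefore the treewidth is 2.

Treewidth 2.
Bags: B1 = {b, e, f}  B2 = {a, b, f}  B3 = {a, d, f}  B4 = {c, e, f}
Tree: B1–B2, B2–B3, B1–B4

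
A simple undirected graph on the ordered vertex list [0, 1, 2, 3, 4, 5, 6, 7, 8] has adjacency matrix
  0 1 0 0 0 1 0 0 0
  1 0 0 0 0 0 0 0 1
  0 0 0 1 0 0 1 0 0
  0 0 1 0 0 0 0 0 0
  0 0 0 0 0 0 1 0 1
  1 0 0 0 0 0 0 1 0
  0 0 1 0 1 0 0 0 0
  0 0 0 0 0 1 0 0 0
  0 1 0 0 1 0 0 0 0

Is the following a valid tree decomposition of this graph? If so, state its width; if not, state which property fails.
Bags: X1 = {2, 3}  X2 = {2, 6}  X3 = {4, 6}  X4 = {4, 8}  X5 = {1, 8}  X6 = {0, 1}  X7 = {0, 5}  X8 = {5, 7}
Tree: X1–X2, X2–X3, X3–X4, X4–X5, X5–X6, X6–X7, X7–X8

Yes; width 1.

Every vertex of G appears in some bag (union = {0, 1, 2, 3, 4, 5, 6, 7, 8}); every edge is covered by a bag; and for each vertex v the set of bags containing v is connected in the bag tree. The decomposition is therefore valid. The largest bag has 2 vertices, so the width is 1.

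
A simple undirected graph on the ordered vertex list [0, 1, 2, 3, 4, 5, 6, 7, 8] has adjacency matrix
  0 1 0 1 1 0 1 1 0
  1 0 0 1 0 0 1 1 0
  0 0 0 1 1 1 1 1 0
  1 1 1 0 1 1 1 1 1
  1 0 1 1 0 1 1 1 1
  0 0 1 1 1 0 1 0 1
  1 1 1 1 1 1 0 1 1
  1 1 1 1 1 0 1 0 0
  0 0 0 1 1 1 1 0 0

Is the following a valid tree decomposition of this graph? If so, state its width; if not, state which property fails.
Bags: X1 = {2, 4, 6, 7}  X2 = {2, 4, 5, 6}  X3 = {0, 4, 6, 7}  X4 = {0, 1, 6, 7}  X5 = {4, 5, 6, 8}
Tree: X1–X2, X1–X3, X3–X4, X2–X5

A tree decomposition must satisfy three properties: every vertex lies in some bag; for every edge, both endpoints lie together in some bag; and for every vertex, the bags containing it form a connected subtree. Here vertex 3 appears in no bag, so the decomposition is invalid.

No — vertex 3 appears in no bag.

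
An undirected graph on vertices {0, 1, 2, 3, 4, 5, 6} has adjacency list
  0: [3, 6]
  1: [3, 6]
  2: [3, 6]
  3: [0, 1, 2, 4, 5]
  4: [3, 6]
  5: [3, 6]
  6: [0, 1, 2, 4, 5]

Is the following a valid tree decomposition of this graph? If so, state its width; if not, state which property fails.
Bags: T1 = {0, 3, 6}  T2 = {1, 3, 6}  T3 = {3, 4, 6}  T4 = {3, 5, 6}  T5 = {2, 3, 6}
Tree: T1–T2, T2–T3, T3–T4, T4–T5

Yes; width 2.

Vertex coverage: the bags together contain {0, 1, 2, 3, 4, 5, 6}, the full vertex set. Edge coverage: each edge of G has both endpoints in at least one bag. Running intersection: for every vertex, the bags containing it form a connected subtree. All three properties hold, so this is a valid tree decomposition of width max|bag| − 1 = 2, and hence tw(G) ≤ 2.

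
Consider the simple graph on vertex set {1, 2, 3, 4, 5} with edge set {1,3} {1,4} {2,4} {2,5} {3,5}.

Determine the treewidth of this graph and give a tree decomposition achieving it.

The largest bag has 3 vertices, giving width 2; this decomposition certifies tw(G) ≤ 2. Since 3–5–2–4–1–3 is a cycle in G, G is not acyclic. Forests are exactly the graphs of treewidth ≤ 1, so tw(G) ≥ 2. Hence tw(G) = 2 exactly.

Treewidth 2.
One optimal decomposition is:
Bags: B1 = {2, 3, 5}  B2 = {2, 3, 4}  B3 = {1, 3, 4}
Tree: B1–B2, B2–B3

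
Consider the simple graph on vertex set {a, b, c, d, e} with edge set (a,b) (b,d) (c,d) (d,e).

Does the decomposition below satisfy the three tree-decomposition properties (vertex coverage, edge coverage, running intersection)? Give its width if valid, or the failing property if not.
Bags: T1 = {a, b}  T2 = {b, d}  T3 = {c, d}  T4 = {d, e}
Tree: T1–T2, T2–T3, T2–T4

Checking the three conditions: (i) the bags cover all of {a, b, c, d, e}; (ii) for each edge, some bag contains both endpoints; (iii) the bags containing any fixed vertex form a subtree. All hold, so the decomposition is valid with width 2 − 1 = 1.

Yes; width 1.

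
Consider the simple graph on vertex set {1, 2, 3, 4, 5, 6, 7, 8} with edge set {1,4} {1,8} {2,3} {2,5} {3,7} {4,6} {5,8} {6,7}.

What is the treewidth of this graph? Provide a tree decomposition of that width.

The largest bag has 3 vertices, giving width 2; this decomposition certifies tw(G) ≤ 2. Since 3–7–6–4–1–8–5–2–3 is a cycle in G, G is not acyclic. Forests are exactly the graphs of treewidth ≤ 1, so tw(G) ≥ 2. Therefore the treewidth is 2.

Treewidth 2.
One such decomposition:
Bags: B1 = {3, 6, 7}  B2 = {3, 4, 6}  B3 = {1, 3, 4}  B4 = {1, 3, 8}  B5 = {3, 5, 8}  B6 = {2, 3, 5}
Tree: B1–B2, B2–B3, B3–B4, B4–B5, B5–B6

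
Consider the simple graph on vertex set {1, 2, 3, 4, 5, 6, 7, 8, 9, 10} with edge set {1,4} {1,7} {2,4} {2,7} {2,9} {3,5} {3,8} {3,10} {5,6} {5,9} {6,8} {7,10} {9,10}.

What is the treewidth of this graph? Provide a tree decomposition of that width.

Every bag has size at most 3, so the width is 3 − 1 = 2 and tw(G) ≤ 2. The edges 4–1–7–2–4 form a cycle, so G is not a tree and its treewidth is at least 2. The upper and lower bounds meet at 2, so that is the treewidth.

Treewidth 2.
Bags: B1 = {1, 2, 4}  B2 = {1, 2, 7}  B3 = {2, 7, 9}  B4 = {7, 9, 10}  B5 = {5, 9, 10}  B6 = {3, 5, 10}  B7 = {3, 5, 6}  B8 = {3, 6, 8}
Tree: B1–B2, B2–B3, B3–B4, B4–B5, B5–B6, B6–B7, B7–B8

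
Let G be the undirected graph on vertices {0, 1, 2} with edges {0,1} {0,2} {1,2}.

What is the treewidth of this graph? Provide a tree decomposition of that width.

Treewidth 2.
One such decomposition:
Bags: B1 = {0, 1, 2}
Tree: (single bag)

A single bag containing all 3 vertices is trivially a valid decomposition of width 2. Conversely, {0, 1, 2} is a clique of size 3, and the vertices of any clique must share a bag in every tree decomposition; so some bag has ≥ 3 vertices and tw(G) ≥ 2. Hence tw(G) = 2 exactly.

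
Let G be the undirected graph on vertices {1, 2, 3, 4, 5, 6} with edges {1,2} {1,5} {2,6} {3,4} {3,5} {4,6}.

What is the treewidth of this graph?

2

A width-2 tree decomposition is:
Bags: B1 = {1, 2, 5}  B2 = {2, 5, 6}  B3 = {4, 5, 6}  B4 = {3, 4, 5}
Tree: B1–B2, B2–B3, B3–B4
The largest bag has 3 vertices, giving width 2; this decomposition certifies tw(G) ≤ 2. The edges 5–1–2–6–4–3–5 form a cycle, so G is not a tree and its treewidth is at least 2. Combining the bounds, tw(G) = 2.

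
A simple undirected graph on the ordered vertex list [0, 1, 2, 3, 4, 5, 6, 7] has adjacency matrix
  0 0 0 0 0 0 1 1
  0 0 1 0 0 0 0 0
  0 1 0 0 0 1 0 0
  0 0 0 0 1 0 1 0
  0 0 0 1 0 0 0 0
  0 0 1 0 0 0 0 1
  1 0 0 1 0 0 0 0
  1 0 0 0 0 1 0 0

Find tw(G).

1

A width-1 tree decomposition is:
Bags: B1 = {1, 2}  B2 = {2, 5}  B3 = {5, 7}  B4 = {0, 7}  B5 = {0, 6}  B6 = {3, 6}  B7 = {3, 4}
Tree: B1–B2, B2–B3, B3–B4, B4–B5, B5–B6, B6–B7
The largest bag has 2 vertices, giving width 1; this decomposition certifies tw(G) ≤ 1. G has an edge, so its treewidth is at least 1. Therefore the treewidth is 1.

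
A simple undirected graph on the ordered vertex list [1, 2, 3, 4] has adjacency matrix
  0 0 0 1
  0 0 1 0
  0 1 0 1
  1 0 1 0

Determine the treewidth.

1

A width-1 tree decomposition is:
Bags: B1 = {2, 3}  B2 = {3, 4}  B3 = {1, 4}
Tree: B1–B2, B2–B3
The largest bag has 2 vertices, giving width 1; this decomposition certifies tw(G) ≤ 1. G has an edge, so its treewidth is at least 1. The upper and lower bounds meet at 1, so that is the treewidth.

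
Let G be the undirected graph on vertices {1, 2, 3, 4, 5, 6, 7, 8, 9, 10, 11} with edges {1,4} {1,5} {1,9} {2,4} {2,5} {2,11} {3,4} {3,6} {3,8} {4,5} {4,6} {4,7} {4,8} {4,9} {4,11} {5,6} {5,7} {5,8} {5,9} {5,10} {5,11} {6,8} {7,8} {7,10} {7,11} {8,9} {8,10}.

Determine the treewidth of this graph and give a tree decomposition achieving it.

Treewidth 3.
One such decomposition:
Bags: B1 = {4, 5, 6, 8}  B2 = {4, 5, 8, 9}  B3 = {4, 5, 7, 8}  B4 = {4, 5, 7, 11}  B5 = {5, 7, 8, 10}  B6 = {1, 4, 5, 9}  B7 = {3, 4, 6, 8}  B8 = {2, 4, 5, 11}
Tree: B1–B2, B1–B3, B3–B4, B3–B5, B2–B6, B1–B7, B4–B8

Each bag holds 4 vertices, so the decomposition has width 3, which upper-bounds the treewidth. For the lower bound, the 4 vertices {5, 7, 8, 10} are pairwise adjacent, and any tree decomposition puts a clique entirely inside one bag — forcing width ≥ 3. Combining the bounds, tw(G) = 3.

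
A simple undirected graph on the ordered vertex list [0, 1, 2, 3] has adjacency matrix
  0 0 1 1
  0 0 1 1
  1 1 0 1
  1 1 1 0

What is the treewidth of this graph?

2

A width-2 tree decomposition is:
Bags: B1 = {1, 2, 3}  B2 = {0, 2, 3}
Tree: B1–B2
Every bag has size at most 3, so the width is 3 − 1 = 2 and tw(G) ≤ 2. Conversely, {0, 2, 3} is a clique of size 3, and the vertices of any clique must share a bag in every tree decomposition; so some bag has ≥ 3 vertices and tw(G) ≥ 2. Therefore the treewidth is 2.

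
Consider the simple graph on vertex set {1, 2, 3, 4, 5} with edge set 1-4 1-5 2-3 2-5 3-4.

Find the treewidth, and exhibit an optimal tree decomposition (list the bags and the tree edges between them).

The largest bag has 3 vertices, giving width 2; this decomposition certifies tw(G) ≤ 2. The edges 3–4–1–5–2–3 form a cycle, so G is not a tree and its treewidth is at least 2. The upper and lower bounds meet at 2, so that is the treewidth.

Treewidth 2.
Bags: B1 = {1, 3, 4}  B2 = {1, 3, 5}  B3 = {2, 3, 5}
Tree: B1–B2, B2–B3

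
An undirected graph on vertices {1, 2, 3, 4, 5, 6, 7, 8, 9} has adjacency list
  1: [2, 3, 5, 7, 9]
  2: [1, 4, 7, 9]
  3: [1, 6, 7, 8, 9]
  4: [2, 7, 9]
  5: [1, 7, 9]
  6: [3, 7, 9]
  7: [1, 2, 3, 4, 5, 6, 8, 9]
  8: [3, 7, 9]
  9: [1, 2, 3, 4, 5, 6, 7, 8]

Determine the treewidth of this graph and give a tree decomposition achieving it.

Every bag has size at most 4, so the width is 4 − 1 = 3 and tw(G) ≤ 3. Conversely, {3, 7, 8, 9} is a clique of size 4, and the vertices of any clique must share a bag in every tree decomposition; so some bag has ≥ 4 vertices and tw(G) ≥ 3. Therefore the treewidth is 3.

Treewidth 3.
One such decomposition:
Bags: B1 = {1, 3, 7, 9}  B2 = {1, 5, 7, 9}  B3 = {1, 2, 7, 9}  B4 = {2, 4, 7, 9}  B5 = {3, 6, 7, 9}  B6 = {3, 7, 8, 9}
Tree: B1–B2, B2–B3, B3–B4, B1–B5, B5–B6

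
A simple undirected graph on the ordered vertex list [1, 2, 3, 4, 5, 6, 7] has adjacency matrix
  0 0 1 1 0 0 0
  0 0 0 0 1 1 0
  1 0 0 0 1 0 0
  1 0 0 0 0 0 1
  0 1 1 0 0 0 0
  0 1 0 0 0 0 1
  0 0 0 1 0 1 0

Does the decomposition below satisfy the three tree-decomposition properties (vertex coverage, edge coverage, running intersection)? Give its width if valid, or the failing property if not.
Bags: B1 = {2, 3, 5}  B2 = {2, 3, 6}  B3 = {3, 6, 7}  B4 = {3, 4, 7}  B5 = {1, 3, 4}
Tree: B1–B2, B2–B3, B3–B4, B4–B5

Yes; width 2.

Checking the three conditions: (i) the bags cover all of {1, 2, 3, 4, 5, 6, 7}; (ii) for each edge, some bag contains both endpoints; (iii) the bags containing any fixed vertex form a subtree. All hold, so the decomposition is valid with width 3 − 1 = 2.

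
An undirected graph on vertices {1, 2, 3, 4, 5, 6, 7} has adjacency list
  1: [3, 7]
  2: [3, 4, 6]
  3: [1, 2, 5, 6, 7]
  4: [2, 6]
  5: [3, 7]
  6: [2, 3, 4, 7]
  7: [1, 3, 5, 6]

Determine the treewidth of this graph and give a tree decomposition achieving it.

Every bag has size at most 3, so the width is 3 − 1 = 2 and tw(G) ≤ 2. Conversely, {2, 3, 6} is a clique of size 3, and the vertices of any clique must share a bag in every tree decomposition; so some bag has ≥ 3 vertices and tw(G) ≥ 2. Hence tw(G) = 2 exactly.

Treewidth 2.
One optimal decomposition is:
Bags: B1 = {3, 5, 7}  B2 = {1, 3, 7}  B3 = {3, 6, 7}  B4 = {2, 3, 6}  B5 = {2, 4, 6}
Tree: B1–B2, B2–B3, B3–B4, B4–B5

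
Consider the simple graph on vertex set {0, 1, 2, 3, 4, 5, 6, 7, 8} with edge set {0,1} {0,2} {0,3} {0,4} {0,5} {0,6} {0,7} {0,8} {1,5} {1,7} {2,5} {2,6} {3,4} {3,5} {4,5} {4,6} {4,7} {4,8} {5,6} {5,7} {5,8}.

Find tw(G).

3

A width-3 tree decomposition is:
Bags: B1 = {0, 4, 5, 7}  B2 = {0, 4, 5, 8}  B3 = {0, 4, 5, 6}  B4 = {0, 1, 5, 7}  B5 = {0, 2, 5, 6}  B6 = {0, 3, 4, 5}
Tree: B1–B2, B2–B3, B1–B4, B3–B5, B2–B6
The largest bag has 4 vertices, giving width 3; this decomposition certifies tw(G) ≤ 3. Conversely, {0, 1, 5, 7} is a clique of size 4, and the vertices of any clique must share a bag in every tree decomposition; so some bag has ≥ 4 vertices and tw(G) ≥ 3. Hence tw(G) = 3 exactly.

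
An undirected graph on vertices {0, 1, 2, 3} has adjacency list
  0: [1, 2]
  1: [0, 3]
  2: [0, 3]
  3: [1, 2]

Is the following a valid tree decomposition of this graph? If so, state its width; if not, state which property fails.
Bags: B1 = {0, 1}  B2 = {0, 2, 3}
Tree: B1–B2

No — edge (3,1) lies in no bag.

A tree decomposition must satisfy three properties: every vertex lies in some bag; for every edge, both endpoints lie together in some bag; and for every vertex, the bags containing it form a connected subtree. Here edge (3,1) lies in no bag, so the decomposition is invalid.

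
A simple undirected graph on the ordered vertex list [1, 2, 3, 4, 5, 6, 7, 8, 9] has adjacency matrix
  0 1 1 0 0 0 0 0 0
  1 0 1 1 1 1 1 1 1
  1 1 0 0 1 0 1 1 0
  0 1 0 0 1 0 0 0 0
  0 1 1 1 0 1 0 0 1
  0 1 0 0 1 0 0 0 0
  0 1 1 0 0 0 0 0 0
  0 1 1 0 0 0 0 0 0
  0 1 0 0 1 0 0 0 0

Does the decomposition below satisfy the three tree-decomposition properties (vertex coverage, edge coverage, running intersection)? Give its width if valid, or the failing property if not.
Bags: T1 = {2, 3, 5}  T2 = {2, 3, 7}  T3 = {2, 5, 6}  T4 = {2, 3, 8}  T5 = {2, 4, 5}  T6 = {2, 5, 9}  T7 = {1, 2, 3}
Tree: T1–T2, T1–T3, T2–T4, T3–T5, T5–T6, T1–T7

Checking the three conditions: (i) the bags cover all of {1, 2, 3, 4, 5, 6, 7, 8, 9}; (ii) for each edge, some bag contains both endpoints; (iii) the bags containing any fixed vertex form a subtree. All hold, so the decomposition is valid with width 3 − 1 = 2.

Yes; width 2.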